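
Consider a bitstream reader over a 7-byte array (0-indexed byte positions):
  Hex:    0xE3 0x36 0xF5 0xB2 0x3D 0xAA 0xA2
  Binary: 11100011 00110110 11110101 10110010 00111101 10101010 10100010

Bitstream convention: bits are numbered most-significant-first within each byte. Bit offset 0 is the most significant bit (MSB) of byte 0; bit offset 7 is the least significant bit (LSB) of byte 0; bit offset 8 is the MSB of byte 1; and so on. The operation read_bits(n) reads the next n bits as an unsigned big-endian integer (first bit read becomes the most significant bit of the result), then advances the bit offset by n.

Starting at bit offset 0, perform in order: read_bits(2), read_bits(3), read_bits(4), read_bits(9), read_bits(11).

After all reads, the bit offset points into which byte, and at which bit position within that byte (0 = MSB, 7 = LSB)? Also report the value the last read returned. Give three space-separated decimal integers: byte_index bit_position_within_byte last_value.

Answer: 3 5 1718

Derivation:
Read 1: bits[0:2] width=2 -> value=3 (bin 11); offset now 2 = byte 0 bit 2; 54 bits remain
Read 2: bits[2:5] width=3 -> value=4 (bin 100); offset now 5 = byte 0 bit 5; 51 bits remain
Read 3: bits[5:9] width=4 -> value=6 (bin 0110); offset now 9 = byte 1 bit 1; 47 bits remain
Read 4: bits[9:18] width=9 -> value=219 (bin 011011011); offset now 18 = byte 2 bit 2; 38 bits remain
Read 5: bits[18:29] width=11 -> value=1718 (bin 11010110110); offset now 29 = byte 3 bit 5; 27 bits remain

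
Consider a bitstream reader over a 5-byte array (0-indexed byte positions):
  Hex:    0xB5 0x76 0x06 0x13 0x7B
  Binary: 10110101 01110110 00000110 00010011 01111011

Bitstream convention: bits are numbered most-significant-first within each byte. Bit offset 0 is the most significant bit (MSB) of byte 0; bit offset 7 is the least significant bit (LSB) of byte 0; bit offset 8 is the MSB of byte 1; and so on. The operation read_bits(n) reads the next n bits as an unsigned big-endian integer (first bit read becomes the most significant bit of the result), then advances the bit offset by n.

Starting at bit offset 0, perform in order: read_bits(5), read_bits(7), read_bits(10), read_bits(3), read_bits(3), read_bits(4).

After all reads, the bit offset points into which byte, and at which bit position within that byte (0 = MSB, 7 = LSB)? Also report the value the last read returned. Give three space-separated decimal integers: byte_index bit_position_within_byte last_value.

Answer: 4 0 3

Derivation:
Read 1: bits[0:5] width=5 -> value=22 (bin 10110); offset now 5 = byte 0 bit 5; 35 bits remain
Read 2: bits[5:12] width=7 -> value=87 (bin 1010111); offset now 12 = byte 1 bit 4; 28 bits remain
Read 3: bits[12:22] width=10 -> value=385 (bin 0110000001); offset now 22 = byte 2 bit 6; 18 bits remain
Read 4: bits[22:25] width=3 -> value=4 (bin 100); offset now 25 = byte 3 bit 1; 15 bits remain
Read 5: bits[25:28] width=3 -> value=1 (bin 001); offset now 28 = byte 3 bit 4; 12 bits remain
Read 6: bits[28:32] width=4 -> value=3 (bin 0011); offset now 32 = byte 4 bit 0; 8 bits remain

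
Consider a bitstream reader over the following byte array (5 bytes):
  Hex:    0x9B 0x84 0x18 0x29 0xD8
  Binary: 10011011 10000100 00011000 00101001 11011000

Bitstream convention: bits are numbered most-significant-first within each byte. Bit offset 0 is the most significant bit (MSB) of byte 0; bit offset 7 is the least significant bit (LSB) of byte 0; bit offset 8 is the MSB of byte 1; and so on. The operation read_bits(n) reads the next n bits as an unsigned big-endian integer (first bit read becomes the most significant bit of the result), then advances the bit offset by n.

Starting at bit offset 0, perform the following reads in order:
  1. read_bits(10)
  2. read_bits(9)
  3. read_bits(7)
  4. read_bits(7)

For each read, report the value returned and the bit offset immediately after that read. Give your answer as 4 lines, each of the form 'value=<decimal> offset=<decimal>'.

Answer: value=622 offset=10
value=32 offset=19
value=96 offset=26
value=83 offset=33

Derivation:
Read 1: bits[0:10] width=10 -> value=622 (bin 1001101110); offset now 10 = byte 1 bit 2; 30 bits remain
Read 2: bits[10:19] width=9 -> value=32 (bin 000100000); offset now 19 = byte 2 bit 3; 21 bits remain
Read 3: bits[19:26] width=7 -> value=96 (bin 1100000); offset now 26 = byte 3 bit 2; 14 bits remain
Read 4: bits[26:33] width=7 -> value=83 (bin 1010011); offset now 33 = byte 4 bit 1; 7 bits remain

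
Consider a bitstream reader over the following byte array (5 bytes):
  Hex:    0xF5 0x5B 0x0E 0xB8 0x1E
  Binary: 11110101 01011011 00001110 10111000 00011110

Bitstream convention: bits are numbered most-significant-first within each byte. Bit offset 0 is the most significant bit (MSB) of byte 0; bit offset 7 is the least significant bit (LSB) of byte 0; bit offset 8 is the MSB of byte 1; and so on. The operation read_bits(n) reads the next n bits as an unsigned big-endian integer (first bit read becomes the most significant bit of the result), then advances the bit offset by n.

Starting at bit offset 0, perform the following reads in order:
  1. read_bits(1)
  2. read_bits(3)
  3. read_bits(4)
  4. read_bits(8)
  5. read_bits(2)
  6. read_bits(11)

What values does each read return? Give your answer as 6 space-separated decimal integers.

Read 1: bits[0:1] width=1 -> value=1 (bin 1); offset now 1 = byte 0 bit 1; 39 bits remain
Read 2: bits[1:4] width=3 -> value=7 (bin 111); offset now 4 = byte 0 bit 4; 36 bits remain
Read 3: bits[4:8] width=4 -> value=5 (bin 0101); offset now 8 = byte 1 bit 0; 32 bits remain
Read 4: bits[8:16] width=8 -> value=91 (bin 01011011); offset now 16 = byte 2 bit 0; 24 bits remain
Read 5: bits[16:18] width=2 -> value=0 (bin 00); offset now 18 = byte 2 bit 2; 22 bits remain
Read 6: bits[18:29] width=11 -> value=471 (bin 00111010111); offset now 29 = byte 3 bit 5; 11 bits remain

Answer: 1 7 5 91 0 471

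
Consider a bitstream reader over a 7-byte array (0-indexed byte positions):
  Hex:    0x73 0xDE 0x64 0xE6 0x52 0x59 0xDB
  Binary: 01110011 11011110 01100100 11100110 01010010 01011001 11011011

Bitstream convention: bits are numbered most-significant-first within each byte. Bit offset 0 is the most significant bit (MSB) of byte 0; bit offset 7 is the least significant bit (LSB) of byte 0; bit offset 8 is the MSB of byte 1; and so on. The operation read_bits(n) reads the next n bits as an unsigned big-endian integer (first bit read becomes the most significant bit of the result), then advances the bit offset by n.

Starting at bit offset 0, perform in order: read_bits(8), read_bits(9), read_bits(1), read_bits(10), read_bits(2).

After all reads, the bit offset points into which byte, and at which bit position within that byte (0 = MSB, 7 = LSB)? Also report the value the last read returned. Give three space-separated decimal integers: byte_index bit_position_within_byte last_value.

Read 1: bits[0:8] width=8 -> value=115 (bin 01110011); offset now 8 = byte 1 bit 0; 48 bits remain
Read 2: bits[8:17] width=9 -> value=444 (bin 110111100); offset now 17 = byte 2 bit 1; 39 bits remain
Read 3: bits[17:18] width=1 -> value=1 (bin 1); offset now 18 = byte 2 bit 2; 38 bits remain
Read 4: bits[18:28] width=10 -> value=590 (bin 1001001110); offset now 28 = byte 3 bit 4; 28 bits remain
Read 5: bits[28:30] width=2 -> value=1 (bin 01); offset now 30 = byte 3 bit 6; 26 bits remain

Answer: 3 6 1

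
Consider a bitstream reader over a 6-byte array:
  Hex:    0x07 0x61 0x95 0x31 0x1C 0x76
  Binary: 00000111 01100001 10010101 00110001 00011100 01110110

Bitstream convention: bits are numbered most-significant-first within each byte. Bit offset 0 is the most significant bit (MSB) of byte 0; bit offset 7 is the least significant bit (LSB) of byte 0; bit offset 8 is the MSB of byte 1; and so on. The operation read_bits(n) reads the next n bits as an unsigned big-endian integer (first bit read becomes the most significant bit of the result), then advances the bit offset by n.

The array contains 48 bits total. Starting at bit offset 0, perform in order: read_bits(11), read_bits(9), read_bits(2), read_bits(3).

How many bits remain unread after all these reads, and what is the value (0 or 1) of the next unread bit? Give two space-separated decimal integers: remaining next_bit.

Answer: 23 0

Derivation:
Read 1: bits[0:11] width=11 -> value=59 (bin 00000111011); offset now 11 = byte 1 bit 3; 37 bits remain
Read 2: bits[11:20] width=9 -> value=25 (bin 000011001); offset now 20 = byte 2 bit 4; 28 bits remain
Read 3: bits[20:22] width=2 -> value=1 (bin 01); offset now 22 = byte 2 bit 6; 26 bits remain
Read 4: bits[22:25] width=3 -> value=2 (bin 010); offset now 25 = byte 3 bit 1; 23 bits remain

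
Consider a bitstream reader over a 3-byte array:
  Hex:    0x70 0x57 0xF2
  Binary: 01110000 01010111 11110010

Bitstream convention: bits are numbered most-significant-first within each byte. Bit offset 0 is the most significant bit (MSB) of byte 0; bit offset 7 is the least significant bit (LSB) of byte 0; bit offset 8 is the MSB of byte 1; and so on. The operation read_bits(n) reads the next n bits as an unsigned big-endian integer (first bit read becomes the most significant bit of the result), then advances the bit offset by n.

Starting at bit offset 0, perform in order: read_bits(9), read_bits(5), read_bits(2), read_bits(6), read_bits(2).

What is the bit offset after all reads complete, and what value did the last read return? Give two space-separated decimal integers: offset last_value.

Read 1: bits[0:9] width=9 -> value=224 (bin 011100000); offset now 9 = byte 1 bit 1; 15 bits remain
Read 2: bits[9:14] width=5 -> value=21 (bin 10101); offset now 14 = byte 1 bit 6; 10 bits remain
Read 3: bits[14:16] width=2 -> value=3 (bin 11); offset now 16 = byte 2 bit 0; 8 bits remain
Read 4: bits[16:22] width=6 -> value=60 (bin 111100); offset now 22 = byte 2 bit 6; 2 bits remain
Read 5: bits[22:24] width=2 -> value=2 (bin 10); offset now 24 = byte 3 bit 0; 0 bits remain

Answer: 24 2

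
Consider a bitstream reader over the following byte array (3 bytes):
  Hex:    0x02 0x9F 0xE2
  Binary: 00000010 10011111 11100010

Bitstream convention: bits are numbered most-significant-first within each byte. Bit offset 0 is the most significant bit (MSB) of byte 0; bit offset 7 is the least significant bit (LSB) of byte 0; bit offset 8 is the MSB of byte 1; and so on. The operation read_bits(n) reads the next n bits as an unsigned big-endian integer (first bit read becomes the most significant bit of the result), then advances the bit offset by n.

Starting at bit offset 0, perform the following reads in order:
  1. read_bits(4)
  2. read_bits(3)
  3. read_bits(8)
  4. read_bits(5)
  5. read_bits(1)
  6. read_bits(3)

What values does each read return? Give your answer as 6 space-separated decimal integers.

Answer: 0 1 79 30 0 2

Derivation:
Read 1: bits[0:4] width=4 -> value=0 (bin 0000); offset now 4 = byte 0 bit 4; 20 bits remain
Read 2: bits[4:7] width=3 -> value=1 (bin 001); offset now 7 = byte 0 bit 7; 17 bits remain
Read 3: bits[7:15] width=8 -> value=79 (bin 01001111); offset now 15 = byte 1 bit 7; 9 bits remain
Read 4: bits[15:20] width=5 -> value=30 (bin 11110); offset now 20 = byte 2 bit 4; 4 bits remain
Read 5: bits[20:21] width=1 -> value=0 (bin 0); offset now 21 = byte 2 bit 5; 3 bits remain
Read 6: bits[21:24] width=3 -> value=2 (bin 010); offset now 24 = byte 3 bit 0; 0 bits remain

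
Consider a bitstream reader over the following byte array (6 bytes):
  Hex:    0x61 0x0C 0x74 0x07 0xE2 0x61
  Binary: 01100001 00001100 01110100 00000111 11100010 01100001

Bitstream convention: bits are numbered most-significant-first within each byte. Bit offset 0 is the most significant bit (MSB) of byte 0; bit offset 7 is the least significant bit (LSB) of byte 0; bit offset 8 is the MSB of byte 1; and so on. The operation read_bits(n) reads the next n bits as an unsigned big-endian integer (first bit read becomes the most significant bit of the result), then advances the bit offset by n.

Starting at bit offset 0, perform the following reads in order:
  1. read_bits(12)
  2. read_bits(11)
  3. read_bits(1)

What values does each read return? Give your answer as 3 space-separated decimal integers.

Read 1: bits[0:12] width=12 -> value=1552 (bin 011000010000); offset now 12 = byte 1 bit 4; 36 bits remain
Read 2: bits[12:23] width=11 -> value=1594 (bin 11000111010); offset now 23 = byte 2 bit 7; 25 bits remain
Read 3: bits[23:24] width=1 -> value=0 (bin 0); offset now 24 = byte 3 bit 0; 24 bits remain

Answer: 1552 1594 0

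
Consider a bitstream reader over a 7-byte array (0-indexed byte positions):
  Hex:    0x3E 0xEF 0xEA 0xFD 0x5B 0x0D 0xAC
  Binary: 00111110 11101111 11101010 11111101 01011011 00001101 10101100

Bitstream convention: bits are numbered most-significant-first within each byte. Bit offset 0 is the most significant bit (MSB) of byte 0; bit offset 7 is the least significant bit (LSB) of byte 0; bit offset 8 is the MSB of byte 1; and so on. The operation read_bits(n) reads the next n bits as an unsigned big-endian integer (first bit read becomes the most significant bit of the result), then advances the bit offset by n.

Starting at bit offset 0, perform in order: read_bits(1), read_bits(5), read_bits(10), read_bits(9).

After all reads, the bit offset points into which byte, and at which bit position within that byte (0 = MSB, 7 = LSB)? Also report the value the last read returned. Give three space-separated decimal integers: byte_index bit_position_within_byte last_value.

Answer: 3 1 469

Derivation:
Read 1: bits[0:1] width=1 -> value=0 (bin 0); offset now 1 = byte 0 bit 1; 55 bits remain
Read 2: bits[1:6] width=5 -> value=15 (bin 01111); offset now 6 = byte 0 bit 6; 50 bits remain
Read 3: bits[6:16] width=10 -> value=751 (bin 1011101111); offset now 16 = byte 2 bit 0; 40 bits remain
Read 4: bits[16:25] width=9 -> value=469 (bin 111010101); offset now 25 = byte 3 bit 1; 31 bits remain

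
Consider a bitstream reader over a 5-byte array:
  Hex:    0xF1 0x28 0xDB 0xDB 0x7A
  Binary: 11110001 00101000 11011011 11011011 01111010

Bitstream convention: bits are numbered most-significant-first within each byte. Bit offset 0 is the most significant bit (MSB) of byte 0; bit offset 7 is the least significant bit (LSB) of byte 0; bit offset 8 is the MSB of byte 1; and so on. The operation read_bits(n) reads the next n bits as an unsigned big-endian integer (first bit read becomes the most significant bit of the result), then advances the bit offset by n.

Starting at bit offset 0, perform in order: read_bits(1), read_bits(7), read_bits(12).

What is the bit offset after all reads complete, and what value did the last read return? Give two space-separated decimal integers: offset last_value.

Answer: 20 653

Derivation:
Read 1: bits[0:1] width=1 -> value=1 (bin 1); offset now 1 = byte 0 bit 1; 39 bits remain
Read 2: bits[1:8] width=7 -> value=113 (bin 1110001); offset now 8 = byte 1 bit 0; 32 bits remain
Read 3: bits[8:20] width=12 -> value=653 (bin 001010001101); offset now 20 = byte 2 bit 4; 20 bits remain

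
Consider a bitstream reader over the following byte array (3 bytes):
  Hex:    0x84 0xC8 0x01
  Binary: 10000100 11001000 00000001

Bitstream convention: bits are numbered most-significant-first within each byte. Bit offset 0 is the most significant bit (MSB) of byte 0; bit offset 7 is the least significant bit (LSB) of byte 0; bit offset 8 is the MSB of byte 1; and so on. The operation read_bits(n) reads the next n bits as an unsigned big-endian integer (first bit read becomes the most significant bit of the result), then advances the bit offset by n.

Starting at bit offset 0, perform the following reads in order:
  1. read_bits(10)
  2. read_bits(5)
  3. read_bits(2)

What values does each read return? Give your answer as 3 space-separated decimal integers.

Read 1: bits[0:10] width=10 -> value=531 (bin 1000010011); offset now 10 = byte 1 bit 2; 14 bits remain
Read 2: bits[10:15] width=5 -> value=4 (bin 00100); offset now 15 = byte 1 bit 7; 9 bits remain
Read 3: bits[15:17] width=2 -> value=0 (bin 00); offset now 17 = byte 2 bit 1; 7 bits remain

Answer: 531 4 0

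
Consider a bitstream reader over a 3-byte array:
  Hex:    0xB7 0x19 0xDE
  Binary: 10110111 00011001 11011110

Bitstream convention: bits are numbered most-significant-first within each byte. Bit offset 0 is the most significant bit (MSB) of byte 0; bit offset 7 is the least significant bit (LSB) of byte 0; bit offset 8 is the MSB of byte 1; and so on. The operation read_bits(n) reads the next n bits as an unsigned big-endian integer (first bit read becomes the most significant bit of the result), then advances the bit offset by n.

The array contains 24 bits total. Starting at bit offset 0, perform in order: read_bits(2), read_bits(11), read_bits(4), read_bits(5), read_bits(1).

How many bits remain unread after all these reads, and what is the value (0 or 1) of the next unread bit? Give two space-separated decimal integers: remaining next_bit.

Answer: 1 0

Derivation:
Read 1: bits[0:2] width=2 -> value=2 (bin 10); offset now 2 = byte 0 bit 2; 22 bits remain
Read 2: bits[2:13] width=11 -> value=1763 (bin 11011100011); offset now 13 = byte 1 bit 5; 11 bits remain
Read 3: bits[13:17] width=4 -> value=3 (bin 0011); offset now 17 = byte 2 bit 1; 7 bits remain
Read 4: bits[17:22] width=5 -> value=23 (bin 10111); offset now 22 = byte 2 bit 6; 2 bits remain
Read 5: bits[22:23] width=1 -> value=1 (bin 1); offset now 23 = byte 2 bit 7; 1 bits remain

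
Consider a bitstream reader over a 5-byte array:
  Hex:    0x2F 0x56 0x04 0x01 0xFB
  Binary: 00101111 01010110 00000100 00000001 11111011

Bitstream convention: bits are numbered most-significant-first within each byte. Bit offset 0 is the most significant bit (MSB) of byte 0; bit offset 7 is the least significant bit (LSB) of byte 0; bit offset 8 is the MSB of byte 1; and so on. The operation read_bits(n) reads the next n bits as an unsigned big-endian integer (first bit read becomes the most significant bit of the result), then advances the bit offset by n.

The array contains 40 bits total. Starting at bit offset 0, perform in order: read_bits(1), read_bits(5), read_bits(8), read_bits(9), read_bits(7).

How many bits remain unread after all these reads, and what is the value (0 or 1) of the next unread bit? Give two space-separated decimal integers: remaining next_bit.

Read 1: bits[0:1] width=1 -> value=0 (bin 0); offset now 1 = byte 0 bit 1; 39 bits remain
Read 2: bits[1:6] width=5 -> value=11 (bin 01011); offset now 6 = byte 0 bit 6; 34 bits remain
Read 3: bits[6:14] width=8 -> value=213 (bin 11010101); offset now 14 = byte 1 bit 6; 26 bits remain
Read 4: bits[14:23] width=9 -> value=258 (bin 100000010); offset now 23 = byte 2 bit 7; 17 bits remain
Read 5: bits[23:30] width=7 -> value=0 (bin 0000000); offset now 30 = byte 3 bit 6; 10 bits remain

Answer: 10 0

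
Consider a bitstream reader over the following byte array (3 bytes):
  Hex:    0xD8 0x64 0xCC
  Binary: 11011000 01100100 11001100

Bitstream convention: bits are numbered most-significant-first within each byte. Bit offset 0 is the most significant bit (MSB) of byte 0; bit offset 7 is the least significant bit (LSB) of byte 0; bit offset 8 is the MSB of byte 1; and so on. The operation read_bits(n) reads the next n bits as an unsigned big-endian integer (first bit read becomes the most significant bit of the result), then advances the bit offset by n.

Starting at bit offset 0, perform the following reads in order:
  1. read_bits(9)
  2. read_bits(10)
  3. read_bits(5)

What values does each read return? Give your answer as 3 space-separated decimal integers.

Read 1: bits[0:9] width=9 -> value=432 (bin 110110000); offset now 9 = byte 1 bit 1; 15 bits remain
Read 2: bits[9:19] width=10 -> value=806 (bin 1100100110); offset now 19 = byte 2 bit 3; 5 bits remain
Read 3: bits[19:24] width=5 -> value=12 (bin 01100); offset now 24 = byte 3 bit 0; 0 bits remain

Answer: 432 806 12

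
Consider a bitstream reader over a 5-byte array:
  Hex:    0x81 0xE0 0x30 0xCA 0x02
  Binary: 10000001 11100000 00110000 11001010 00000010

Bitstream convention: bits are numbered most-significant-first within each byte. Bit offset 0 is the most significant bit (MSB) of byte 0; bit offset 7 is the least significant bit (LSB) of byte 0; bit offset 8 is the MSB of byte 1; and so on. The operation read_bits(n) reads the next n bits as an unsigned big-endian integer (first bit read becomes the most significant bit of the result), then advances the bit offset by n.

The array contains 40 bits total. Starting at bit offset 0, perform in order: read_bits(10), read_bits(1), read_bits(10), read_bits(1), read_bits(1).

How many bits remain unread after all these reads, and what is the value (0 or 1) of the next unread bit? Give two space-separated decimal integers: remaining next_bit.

Read 1: bits[0:10] width=10 -> value=519 (bin 1000000111); offset now 10 = byte 1 bit 2; 30 bits remain
Read 2: bits[10:11] width=1 -> value=1 (bin 1); offset now 11 = byte 1 bit 3; 29 bits remain
Read 3: bits[11:21] width=10 -> value=6 (bin 0000000110); offset now 21 = byte 2 bit 5; 19 bits remain
Read 4: bits[21:22] width=1 -> value=0 (bin 0); offset now 22 = byte 2 bit 6; 18 bits remain
Read 5: bits[22:23] width=1 -> value=0 (bin 0); offset now 23 = byte 2 bit 7; 17 bits remain

Answer: 17 0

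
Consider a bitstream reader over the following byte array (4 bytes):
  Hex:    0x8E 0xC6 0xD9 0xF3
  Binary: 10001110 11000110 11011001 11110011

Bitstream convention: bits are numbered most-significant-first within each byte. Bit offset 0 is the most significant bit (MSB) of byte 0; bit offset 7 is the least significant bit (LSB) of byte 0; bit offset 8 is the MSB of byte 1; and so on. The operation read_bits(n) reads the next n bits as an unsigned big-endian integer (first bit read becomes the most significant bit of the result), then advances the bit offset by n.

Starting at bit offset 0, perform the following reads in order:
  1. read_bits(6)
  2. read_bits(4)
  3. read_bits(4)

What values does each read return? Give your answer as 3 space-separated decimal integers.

Answer: 35 11 1

Derivation:
Read 1: bits[0:6] width=6 -> value=35 (bin 100011); offset now 6 = byte 0 bit 6; 26 bits remain
Read 2: bits[6:10] width=4 -> value=11 (bin 1011); offset now 10 = byte 1 bit 2; 22 bits remain
Read 3: bits[10:14] width=4 -> value=1 (bin 0001); offset now 14 = byte 1 bit 6; 18 bits remain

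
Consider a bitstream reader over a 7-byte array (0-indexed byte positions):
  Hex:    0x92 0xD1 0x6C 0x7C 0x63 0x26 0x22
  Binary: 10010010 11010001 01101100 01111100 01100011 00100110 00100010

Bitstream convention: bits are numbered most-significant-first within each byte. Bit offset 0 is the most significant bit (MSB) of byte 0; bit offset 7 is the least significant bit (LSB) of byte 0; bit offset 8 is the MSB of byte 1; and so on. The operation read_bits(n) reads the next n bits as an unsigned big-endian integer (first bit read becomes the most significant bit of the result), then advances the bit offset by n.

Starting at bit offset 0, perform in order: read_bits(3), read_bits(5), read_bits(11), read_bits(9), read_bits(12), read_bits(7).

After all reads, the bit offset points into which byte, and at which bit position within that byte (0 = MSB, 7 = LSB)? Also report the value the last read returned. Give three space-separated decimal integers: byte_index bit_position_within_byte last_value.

Answer: 5 7 19

Derivation:
Read 1: bits[0:3] width=3 -> value=4 (bin 100); offset now 3 = byte 0 bit 3; 53 bits remain
Read 2: bits[3:8] width=5 -> value=18 (bin 10010); offset now 8 = byte 1 bit 0; 48 bits remain
Read 3: bits[8:19] width=11 -> value=1675 (bin 11010001011); offset now 19 = byte 2 bit 3; 37 bits remain
Read 4: bits[19:28] width=9 -> value=199 (bin 011000111); offset now 28 = byte 3 bit 4; 28 bits remain
Read 5: bits[28:40] width=12 -> value=3171 (bin 110001100011); offset now 40 = byte 5 bit 0; 16 bits remain
Read 6: bits[40:47] width=7 -> value=19 (bin 0010011); offset now 47 = byte 5 bit 7; 9 bits remain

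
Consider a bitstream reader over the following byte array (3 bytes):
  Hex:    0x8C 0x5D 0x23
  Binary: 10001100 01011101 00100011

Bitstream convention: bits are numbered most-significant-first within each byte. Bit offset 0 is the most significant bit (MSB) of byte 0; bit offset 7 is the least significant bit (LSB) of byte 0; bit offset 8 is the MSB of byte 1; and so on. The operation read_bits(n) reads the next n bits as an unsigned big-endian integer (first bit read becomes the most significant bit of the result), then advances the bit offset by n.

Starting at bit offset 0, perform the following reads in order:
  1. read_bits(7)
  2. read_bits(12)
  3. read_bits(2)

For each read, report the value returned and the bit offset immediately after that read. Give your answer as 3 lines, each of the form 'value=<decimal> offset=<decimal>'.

Answer: value=70 offset=7
value=745 offset=19
value=0 offset=21

Derivation:
Read 1: bits[0:7] width=7 -> value=70 (bin 1000110); offset now 7 = byte 0 bit 7; 17 bits remain
Read 2: bits[7:19] width=12 -> value=745 (bin 001011101001); offset now 19 = byte 2 bit 3; 5 bits remain
Read 3: bits[19:21] width=2 -> value=0 (bin 00); offset now 21 = byte 2 bit 5; 3 bits remain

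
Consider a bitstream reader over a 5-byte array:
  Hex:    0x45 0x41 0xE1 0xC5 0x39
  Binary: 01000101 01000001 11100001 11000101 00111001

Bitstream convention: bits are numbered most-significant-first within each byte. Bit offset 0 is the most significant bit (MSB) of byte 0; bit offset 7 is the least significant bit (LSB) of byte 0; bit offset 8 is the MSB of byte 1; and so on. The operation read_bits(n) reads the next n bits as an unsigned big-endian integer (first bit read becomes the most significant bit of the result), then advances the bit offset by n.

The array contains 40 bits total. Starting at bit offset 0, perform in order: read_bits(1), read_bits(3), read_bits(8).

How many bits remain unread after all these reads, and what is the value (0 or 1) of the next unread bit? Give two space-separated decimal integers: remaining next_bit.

Read 1: bits[0:1] width=1 -> value=0 (bin 0); offset now 1 = byte 0 bit 1; 39 bits remain
Read 2: bits[1:4] width=3 -> value=4 (bin 100); offset now 4 = byte 0 bit 4; 36 bits remain
Read 3: bits[4:12] width=8 -> value=84 (bin 01010100); offset now 12 = byte 1 bit 4; 28 bits remain

Answer: 28 0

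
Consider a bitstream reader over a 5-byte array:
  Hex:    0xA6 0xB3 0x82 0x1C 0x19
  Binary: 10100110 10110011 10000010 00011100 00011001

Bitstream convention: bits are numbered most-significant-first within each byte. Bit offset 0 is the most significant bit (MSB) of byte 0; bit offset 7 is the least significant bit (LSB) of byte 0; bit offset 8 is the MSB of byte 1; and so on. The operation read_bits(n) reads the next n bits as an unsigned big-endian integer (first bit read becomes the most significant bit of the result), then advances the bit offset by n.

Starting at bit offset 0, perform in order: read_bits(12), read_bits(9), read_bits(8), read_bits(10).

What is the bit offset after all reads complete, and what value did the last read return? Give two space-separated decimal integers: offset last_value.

Read 1: bits[0:12] width=12 -> value=2667 (bin 101001101011); offset now 12 = byte 1 bit 4; 28 bits remain
Read 2: bits[12:21] width=9 -> value=112 (bin 001110000); offset now 21 = byte 2 bit 5; 19 bits remain
Read 3: bits[21:29] width=8 -> value=67 (bin 01000011); offset now 29 = byte 3 bit 5; 11 bits remain
Read 4: bits[29:39] width=10 -> value=524 (bin 1000001100); offset now 39 = byte 4 bit 7; 1 bits remain

Answer: 39 524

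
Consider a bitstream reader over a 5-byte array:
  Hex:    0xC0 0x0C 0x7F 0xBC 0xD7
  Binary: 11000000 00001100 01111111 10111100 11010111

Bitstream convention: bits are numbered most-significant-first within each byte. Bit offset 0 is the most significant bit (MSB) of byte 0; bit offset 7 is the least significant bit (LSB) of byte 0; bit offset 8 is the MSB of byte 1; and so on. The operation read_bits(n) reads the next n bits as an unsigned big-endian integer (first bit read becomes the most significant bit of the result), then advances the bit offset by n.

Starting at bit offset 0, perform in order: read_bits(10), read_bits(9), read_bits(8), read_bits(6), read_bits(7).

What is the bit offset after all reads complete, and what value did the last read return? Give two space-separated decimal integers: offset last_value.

Answer: 40 87

Derivation:
Read 1: bits[0:10] width=10 -> value=768 (bin 1100000000); offset now 10 = byte 1 bit 2; 30 bits remain
Read 2: bits[10:19] width=9 -> value=99 (bin 001100011); offset now 19 = byte 2 bit 3; 21 bits remain
Read 3: bits[19:27] width=8 -> value=253 (bin 11111101); offset now 27 = byte 3 bit 3; 13 bits remain
Read 4: bits[27:33] width=6 -> value=57 (bin 111001); offset now 33 = byte 4 bit 1; 7 bits remain
Read 5: bits[33:40] width=7 -> value=87 (bin 1010111); offset now 40 = byte 5 bit 0; 0 bits remain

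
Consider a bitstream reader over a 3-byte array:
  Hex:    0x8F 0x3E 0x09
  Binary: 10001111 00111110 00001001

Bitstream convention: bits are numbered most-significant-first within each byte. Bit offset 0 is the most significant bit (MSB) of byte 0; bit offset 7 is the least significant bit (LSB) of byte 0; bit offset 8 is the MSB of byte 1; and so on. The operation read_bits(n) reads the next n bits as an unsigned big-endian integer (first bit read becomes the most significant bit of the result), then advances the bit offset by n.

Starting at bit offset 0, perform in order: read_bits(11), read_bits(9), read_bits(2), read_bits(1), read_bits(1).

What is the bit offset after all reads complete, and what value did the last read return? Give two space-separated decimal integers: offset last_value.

Answer: 24 1

Derivation:
Read 1: bits[0:11] width=11 -> value=1145 (bin 10001111001); offset now 11 = byte 1 bit 3; 13 bits remain
Read 2: bits[11:20] width=9 -> value=480 (bin 111100000); offset now 20 = byte 2 bit 4; 4 bits remain
Read 3: bits[20:22] width=2 -> value=2 (bin 10); offset now 22 = byte 2 bit 6; 2 bits remain
Read 4: bits[22:23] width=1 -> value=0 (bin 0); offset now 23 = byte 2 bit 7; 1 bits remain
Read 5: bits[23:24] width=1 -> value=1 (bin 1); offset now 24 = byte 3 bit 0; 0 bits remain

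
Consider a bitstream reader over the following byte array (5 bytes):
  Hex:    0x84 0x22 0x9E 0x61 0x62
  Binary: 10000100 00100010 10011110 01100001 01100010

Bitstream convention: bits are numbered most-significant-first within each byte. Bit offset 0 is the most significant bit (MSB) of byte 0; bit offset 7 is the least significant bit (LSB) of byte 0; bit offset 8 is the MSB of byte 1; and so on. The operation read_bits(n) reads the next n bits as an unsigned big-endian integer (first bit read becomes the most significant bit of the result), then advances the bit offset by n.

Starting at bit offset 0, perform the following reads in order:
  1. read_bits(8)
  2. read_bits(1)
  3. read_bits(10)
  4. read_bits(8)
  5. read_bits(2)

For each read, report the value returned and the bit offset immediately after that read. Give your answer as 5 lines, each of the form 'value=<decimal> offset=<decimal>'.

Answer: value=132 offset=8
value=0 offset=9
value=276 offset=19
value=243 offset=27
value=0 offset=29

Derivation:
Read 1: bits[0:8] width=8 -> value=132 (bin 10000100); offset now 8 = byte 1 bit 0; 32 bits remain
Read 2: bits[8:9] width=1 -> value=0 (bin 0); offset now 9 = byte 1 bit 1; 31 bits remain
Read 3: bits[9:19] width=10 -> value=276 (bin 0100010100); offset now 19 = byte 2 bit 3; 21 bits remain
Read 4: bits[19:27] width=8 -> value=243 (bin 11110011); offset now 27 = byte 3 bit 3; 13 bits remain
Read 5: bits[27:29] width=2 -> value=0 (bin 00); offset now 29 = byte 3 bit 5; 11 bits remain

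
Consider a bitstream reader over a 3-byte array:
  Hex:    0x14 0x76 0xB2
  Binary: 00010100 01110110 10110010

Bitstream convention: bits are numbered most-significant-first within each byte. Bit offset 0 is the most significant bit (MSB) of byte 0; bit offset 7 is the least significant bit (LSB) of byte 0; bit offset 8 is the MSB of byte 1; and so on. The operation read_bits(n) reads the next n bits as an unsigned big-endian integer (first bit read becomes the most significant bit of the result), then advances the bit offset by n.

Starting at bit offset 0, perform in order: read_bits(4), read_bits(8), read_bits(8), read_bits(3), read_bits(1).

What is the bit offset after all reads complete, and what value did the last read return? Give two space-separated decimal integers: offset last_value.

Answer: 24 0

Derivation:
Read 1: bits[0:4] width=4 -> value=1 (bin 0001); offset now 4 = byte 0 bit 4; 20 bits remain
Read 2: bits[4:12] width=8 -> value=71 (bin 01000111); offset now 12 = byte 1 bit 4; 12 bits remain
Read 3: bits[12:20] width=8 -> value=107 (bin 01101011); offset now 20 = byte 2 bit 4; 4 bits remain
Read 4: bits[20:23] width=3 -> value=1 (bin 001); offset now 23 = byte 2 bit 7; 1 bits remain
Read 5: bits[23:24] width=1 -> value=0 (bin 0); offset now 24 = byte 3 bit 0; 0 bits remain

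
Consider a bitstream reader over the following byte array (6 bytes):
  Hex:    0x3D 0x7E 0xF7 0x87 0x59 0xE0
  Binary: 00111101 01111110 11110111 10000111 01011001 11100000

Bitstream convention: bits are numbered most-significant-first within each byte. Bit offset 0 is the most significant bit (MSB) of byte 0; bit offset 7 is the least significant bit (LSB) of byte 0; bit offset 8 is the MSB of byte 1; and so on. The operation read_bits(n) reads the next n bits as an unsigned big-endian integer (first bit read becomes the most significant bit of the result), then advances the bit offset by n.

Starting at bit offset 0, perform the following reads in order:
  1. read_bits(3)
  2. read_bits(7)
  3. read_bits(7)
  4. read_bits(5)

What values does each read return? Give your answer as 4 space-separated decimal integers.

Answer: 1 117 125 29

Derivation:
Read 1: bits[0:3] width=3 -> value=1 (bin 001); offset now 3 = byte 0 bit 3; 45 bits remain
Read 2: bits[3:10] width=7 -> value=117 (bin 1110101); offset now 10 = byte 1 bit 2; 38 bits remain
Read 3: bits[10:17] width=7 -> value=125 (bin 1111101); offset now 17 = byte 2 bit 1; 31 bits remain
Read 4: bits[17:22] width=5 -> value=29 (bin 11101); offset now 22 = byte 2 bit 6; 26 bits remain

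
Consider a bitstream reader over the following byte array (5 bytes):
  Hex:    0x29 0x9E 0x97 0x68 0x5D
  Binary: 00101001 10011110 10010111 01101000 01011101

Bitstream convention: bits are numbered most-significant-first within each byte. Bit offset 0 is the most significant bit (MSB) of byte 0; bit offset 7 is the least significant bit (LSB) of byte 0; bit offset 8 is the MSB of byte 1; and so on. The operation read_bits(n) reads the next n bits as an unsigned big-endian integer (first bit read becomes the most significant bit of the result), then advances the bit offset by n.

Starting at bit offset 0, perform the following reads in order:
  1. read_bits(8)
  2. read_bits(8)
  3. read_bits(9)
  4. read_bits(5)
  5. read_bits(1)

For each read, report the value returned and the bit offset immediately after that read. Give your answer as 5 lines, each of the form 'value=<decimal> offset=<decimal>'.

Answer: value=41 offset=8
value=158 offset=16
value=302 offset=25
value=26 offset=30
value=0 offset=31

Derivation:
Read 1: bits[0:8] width=8 -> value=41 (bin 00101001); offset now 8 = byte 1 bit 0; 32 bits remain
Read 2: bits[8:16] width=8 -> value=158 (bin 10011110); offset now 16 = byte 2 bit 0; 24 bits remain
Read 3: bits[16:25] width=9 -> value=302 (bin 100101110); offset now 25 = byte 3 bit 1; 15 bits remain
Read 4: bits[25:30] width=5 -> value=26 (bin 11010); offset now 30 = byte 3 bit 6; 10 bits remain
Read 5: bits[30:31] width=1 -> value=0 (bin 0); offset now 31 = byte 3 bit 7; 9 bits remain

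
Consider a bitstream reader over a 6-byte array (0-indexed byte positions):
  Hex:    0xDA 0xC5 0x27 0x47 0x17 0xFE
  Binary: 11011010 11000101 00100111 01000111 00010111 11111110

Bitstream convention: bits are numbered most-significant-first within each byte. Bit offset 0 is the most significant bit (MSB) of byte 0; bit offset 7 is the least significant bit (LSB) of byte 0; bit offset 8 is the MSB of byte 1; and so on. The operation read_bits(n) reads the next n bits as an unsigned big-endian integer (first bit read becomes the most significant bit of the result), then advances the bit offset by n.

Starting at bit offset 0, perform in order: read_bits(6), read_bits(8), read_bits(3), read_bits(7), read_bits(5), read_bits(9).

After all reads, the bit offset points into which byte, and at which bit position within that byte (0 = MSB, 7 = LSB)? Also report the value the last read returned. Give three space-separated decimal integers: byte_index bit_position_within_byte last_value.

Answer: 4 6 453

Derivation:
Read 1: bits[0:6] width=6 -> value=54 (bin 110110); offset now 6 = byte 0 bit 6; 42 bits remain
Read 2: bits[6:14] width=8 -> value=177 (bin 10110001); offset now 14 = byte 1 bit 6; 34 bits remain
Read 3: bits[14:17] width=3 -> value=2 (bin 010); offset now 17 = byte 2 bit 1; 31 bits remain
Read 4: bits[17:24] width=7 -> value=39 (bin 0100111); offset now 24 = byte 3 bit 0; 24 bits remain
Read 5: bits[24:29] width=5 -> value=8 (bin 01000); offset now 29 = byte 3 bit 5; 19 bits remain
Read 6: bits[29:38] width=9 -> value=453 (bin 111000101); offset now 38 = byte 4 bit 6; 10 bits remain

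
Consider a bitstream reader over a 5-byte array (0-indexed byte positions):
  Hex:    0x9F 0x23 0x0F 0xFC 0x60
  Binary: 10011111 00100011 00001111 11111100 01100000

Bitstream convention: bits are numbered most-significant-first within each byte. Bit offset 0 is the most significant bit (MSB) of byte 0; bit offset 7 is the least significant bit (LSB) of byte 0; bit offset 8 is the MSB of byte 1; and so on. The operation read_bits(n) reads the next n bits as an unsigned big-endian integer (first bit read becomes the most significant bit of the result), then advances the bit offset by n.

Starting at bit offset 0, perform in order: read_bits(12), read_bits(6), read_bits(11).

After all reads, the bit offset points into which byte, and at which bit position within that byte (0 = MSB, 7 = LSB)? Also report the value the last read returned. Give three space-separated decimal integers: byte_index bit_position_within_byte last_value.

Answer: 3 5 511

Derivation:
Read 1: bits[0:12] width=12 -> value=2546 (bin 100111110010); offset now 12 = byte 1 bit 4; 28 bits remain
Read 2: bits[12:18] width=6 -> value=12 (bin 001100); offset now 18 = byte 2 bit 2; 22 bits remain
Read 3: bits[18:29] width=11 -> value=511 (bin 00111111111); offset now 29 = byte 3 bit 5; 11 bits remain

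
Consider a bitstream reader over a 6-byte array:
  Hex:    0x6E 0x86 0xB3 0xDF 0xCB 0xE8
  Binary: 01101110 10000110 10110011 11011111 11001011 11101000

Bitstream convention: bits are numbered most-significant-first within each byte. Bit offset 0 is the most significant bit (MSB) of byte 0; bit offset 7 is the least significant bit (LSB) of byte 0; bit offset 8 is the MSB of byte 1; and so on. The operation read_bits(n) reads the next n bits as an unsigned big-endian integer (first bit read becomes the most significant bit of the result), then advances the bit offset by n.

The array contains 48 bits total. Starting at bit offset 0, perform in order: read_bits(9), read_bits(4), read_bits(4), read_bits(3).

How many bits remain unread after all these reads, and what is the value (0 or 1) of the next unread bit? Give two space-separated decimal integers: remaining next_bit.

Answer: 28 0

Derivation:
Read 1: bits[0:9] width=9 -> value=221 (bin 011011101); offset now 9 = byte 1 bit 1; 39 bits remain
Read 2: bits[9:13] width=4 -> value=0 (bin 0000); offset now 13 = byte 1 bit 5; 35 bits remain
Read 3: bits[13:17] width=4 -> value=13 (bin 1101); offset now 17 = byte 2 bit 1; 31 bits remain
Read 4: bits[17:20] width=3 -> value=3 (bin 011); offset now 20 = byte 2 bit 4; 28 bits remain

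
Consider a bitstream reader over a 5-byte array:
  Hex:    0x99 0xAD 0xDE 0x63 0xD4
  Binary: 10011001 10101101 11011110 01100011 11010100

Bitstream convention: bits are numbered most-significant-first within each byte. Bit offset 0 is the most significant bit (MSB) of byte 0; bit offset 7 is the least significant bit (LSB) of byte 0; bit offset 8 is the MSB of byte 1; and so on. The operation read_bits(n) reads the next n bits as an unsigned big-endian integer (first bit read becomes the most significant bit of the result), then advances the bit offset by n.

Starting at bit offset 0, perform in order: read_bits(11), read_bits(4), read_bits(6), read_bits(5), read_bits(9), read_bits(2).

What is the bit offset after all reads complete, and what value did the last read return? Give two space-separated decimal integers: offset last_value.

Answer: 37 2

Derivation:
Read 1: bits[0:11] width=11 -> value=1229 (bin 10011001101); offset now 11 = byte 1 bit 3; 29 bits remain
Read 2: bits[11:15] width=4 -> value=6 (bin 0110); offset now 15 = byte 1 bit 7; 25 bits remain
Read 3: bits[15:21] width=6 -> value=59 (bin 111011); offset now 21 = byte 2 bit 5; 19 bits remain
Read 4: bits[21:26] width=5 -> value=25 (bin 11001); offset now 26 = byte 3 bit 2; 14 bits remain
Read 5: bits[26:35] width=9 -> value=286 (bin 100011110); offset now 35 = byte 4 bit 3; 5 bits remain
Read 6: bits[35:37] width=2 -> value=2 (bin 10); offset now 37 = byte 4 bit 5; 3 bits remain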